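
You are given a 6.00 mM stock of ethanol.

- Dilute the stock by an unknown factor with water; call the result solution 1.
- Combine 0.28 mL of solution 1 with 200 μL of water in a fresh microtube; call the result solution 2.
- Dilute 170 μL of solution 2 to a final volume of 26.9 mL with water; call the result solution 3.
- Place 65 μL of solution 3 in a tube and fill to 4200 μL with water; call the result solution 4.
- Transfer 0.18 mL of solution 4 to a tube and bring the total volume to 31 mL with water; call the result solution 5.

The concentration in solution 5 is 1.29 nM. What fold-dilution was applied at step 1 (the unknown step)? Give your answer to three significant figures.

1.54-fold

Step 1: unknown factor x
Step 2: 0.28 mL + 200 μL = 0.48 mL total → factor 0.48/0.28 = 1.7143
Step 3: 170 μL brought to 26.9 mL → factor 26900/170 = 158.24
Step 4: 65 μL brought to 4200 μL → factor 4200/65 = 64.615
Step 5: 0.18 mL brought to 31 mL → factor 31/0.18 = 172.22
Product of known-step factors = 3.0186 × 10^6
Overall factor = 6.00 mM / (1.29 nM) = 4.6512 × 10^6
x = 4.6512 × 10^6 / 3.0186 × 10^6 = 1.54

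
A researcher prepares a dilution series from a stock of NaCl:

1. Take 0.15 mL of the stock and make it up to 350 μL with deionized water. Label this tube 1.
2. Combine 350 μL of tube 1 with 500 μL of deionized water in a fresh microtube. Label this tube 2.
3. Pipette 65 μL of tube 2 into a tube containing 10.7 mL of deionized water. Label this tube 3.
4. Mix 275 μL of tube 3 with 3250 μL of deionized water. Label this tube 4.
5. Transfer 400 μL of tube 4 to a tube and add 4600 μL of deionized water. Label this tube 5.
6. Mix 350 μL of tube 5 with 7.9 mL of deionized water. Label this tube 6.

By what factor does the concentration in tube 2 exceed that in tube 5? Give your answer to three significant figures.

2.65 × 10^4

Step 1: 0.15 mL brought to 350 μL → factor 0.35/0.15 = 2.3333
Step 2: 350 μL + 500 μL = 850 μL total → factor 850/350 = 2.4286
Step 3: 65 μL + 10.7 mL = 10765 μL total → factor 10765/65 = 165.62
Step 4: 275 μL + 3250 μL = 3525 μL total → factor 3525/275 = 12.818
Step 5: 400 μL + 4600 μL = 5000 μL total → factor 5000/400 = 12.5
Dilution factor to tube 2 = 5.6667; to tube 5 = 1.5037 × 10^5
[tube 2]/[tube 5] = (factor to tube 5)/(factor to tube 2) = 1.5037 × 10^5/5.6667 = 2.65 × 10^4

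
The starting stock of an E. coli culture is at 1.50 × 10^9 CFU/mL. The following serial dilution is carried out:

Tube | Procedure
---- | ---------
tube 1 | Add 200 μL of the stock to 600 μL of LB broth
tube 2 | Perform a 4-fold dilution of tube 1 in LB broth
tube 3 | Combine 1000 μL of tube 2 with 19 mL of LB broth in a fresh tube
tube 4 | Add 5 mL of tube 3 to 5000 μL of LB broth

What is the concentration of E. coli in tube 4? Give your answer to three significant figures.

Step 1: 200 μL + 600 μL = 800 μL total → factor 800/200 = 4
Step 2: 4-fold → factor 4
Step 3: 1000 μL + 19 mL = 20000 μL total → factor 20000/1000 = 20
Step 4: 5 mL + 5000 μL = 10 mL total → factor 10/5 = 2
Overall dilution factor = 4 × 4 × 20 × 2 = 640
Final = 1.50 × 10^9 CFU/mL / 640 = 2.34 × 10^6 CFU/mL

2.34 × 10^6 CFU/mL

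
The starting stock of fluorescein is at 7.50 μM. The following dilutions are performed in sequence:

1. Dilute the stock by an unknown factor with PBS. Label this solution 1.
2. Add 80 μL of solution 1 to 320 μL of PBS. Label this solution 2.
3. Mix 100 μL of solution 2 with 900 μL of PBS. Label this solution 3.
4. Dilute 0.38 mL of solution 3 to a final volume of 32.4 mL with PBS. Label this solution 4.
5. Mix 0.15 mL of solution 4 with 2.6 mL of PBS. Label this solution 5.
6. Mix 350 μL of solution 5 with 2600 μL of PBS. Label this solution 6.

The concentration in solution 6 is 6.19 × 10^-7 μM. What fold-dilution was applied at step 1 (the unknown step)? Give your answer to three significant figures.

Step 1: unknown factor x
Step 2: 80 μL + 320 μL = 400 μL total → factor 400/80 = 5
Step 3: 100 μL + 900 μL = 1000 μL total → factor 1000/100 = 10
Step 4: 0.38 mL brought to 32.4 mL → factor 32.4/0.38 = 85.263
Step 5: 0.15 mL + 2.6 mL = 2.75 mL total → factor 2.75/0.15 = 18.333
Step 6: 350 μL + 2600 μL = 2950 μL total → factor 2950/350 = 8.4286
Product of known-step factors = 6.5876 × 10^5
Overall factor = 7.50 μM / (6.19 × 10^-7 μM) = 1.2116 × 10^7
x = 1.2116 × 10^7 / 6.5876 × 10^5 = 18.4

18.4-fold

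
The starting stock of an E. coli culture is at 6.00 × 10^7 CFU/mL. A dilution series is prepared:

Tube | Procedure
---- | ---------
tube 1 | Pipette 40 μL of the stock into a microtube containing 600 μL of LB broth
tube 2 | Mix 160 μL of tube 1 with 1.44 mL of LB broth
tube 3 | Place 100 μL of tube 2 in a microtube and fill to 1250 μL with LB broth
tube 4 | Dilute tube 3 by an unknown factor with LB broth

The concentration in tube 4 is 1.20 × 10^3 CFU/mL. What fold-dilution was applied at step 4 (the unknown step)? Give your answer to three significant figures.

25.0-fold

Step 1: 40 μL + 600 μL = 640 μL total → factor 640/40 = 16
Step 2: 160 μL + 1.44 mL = 1600 μL total → factor 1600/160 = 10
Step 3: 100 μL brought to 1250 μL → factor 1250/100 = 12.5
Step 4: unknown factor x
Product of known-step factors = 2000
Overall factor = 6.00 × 10^7 CFU/mL / (1.20 × 10^3 CFU/mL) = 50000
x = 50000 / 2000 = 25.0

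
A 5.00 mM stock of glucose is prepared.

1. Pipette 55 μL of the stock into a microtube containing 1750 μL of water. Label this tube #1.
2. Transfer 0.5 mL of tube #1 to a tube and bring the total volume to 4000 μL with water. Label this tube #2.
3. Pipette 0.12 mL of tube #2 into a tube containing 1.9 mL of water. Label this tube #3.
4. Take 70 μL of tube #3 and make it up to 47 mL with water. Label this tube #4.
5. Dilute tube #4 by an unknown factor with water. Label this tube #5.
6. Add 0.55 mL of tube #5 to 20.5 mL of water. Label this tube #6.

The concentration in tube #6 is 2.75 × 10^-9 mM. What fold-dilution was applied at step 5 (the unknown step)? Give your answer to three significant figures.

16.0-fold

Step 1: 55 μL + 1750 μL = 1805 μL total → factor 1805/55 = 32.818
Step 2: 0.5 mL brought to 4000 μL → factor 4/0.5 = 8
Step 3: 0.12 mL + 1.9 mL = 2.02 mL total → factor 2.02/0.12 = 16.833
Step 4: 70 μL brought to 47 mL → factor 47000/70 = 671.43
Step 5: unknown factor x
Step 6: 0.55 mL + 20.5 mL = 21.05 mL total → factor 21.05/0.55 = 38.273
Product of known-step factors = 1.1357 × 10^8
Overall factor = 5.00 mM / (2.75 × 10^-9 mM) = 1.8182 × 10^9
x = 1.8182 × 10^9 / 1.1357 × 10^8 = 16.0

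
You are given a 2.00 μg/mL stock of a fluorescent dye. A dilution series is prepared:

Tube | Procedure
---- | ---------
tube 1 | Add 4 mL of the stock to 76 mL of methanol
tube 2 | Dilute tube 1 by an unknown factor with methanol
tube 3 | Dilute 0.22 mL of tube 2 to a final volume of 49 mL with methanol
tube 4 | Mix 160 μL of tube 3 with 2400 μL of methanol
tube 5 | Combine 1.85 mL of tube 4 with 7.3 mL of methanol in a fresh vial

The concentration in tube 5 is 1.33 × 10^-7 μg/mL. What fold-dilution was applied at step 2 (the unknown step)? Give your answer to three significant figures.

42.7-fold

Step 1: 4 mL + 76 mL = 80 mL total → factor 80/4 = 20
Step 2: unknown factor x
Step 3: 0.22 mL brought to 49 mL → factor 49/0.22 = 222.73
Step 4: 160 μL + 2400 μL = 2560 μL total → factor 2560/160 = 16
Step 5: 1.85 mL + 7.3 mL = 9.15 mL total → factor 9.15/1.85 = 4.9459
Product of known-step factors = 3.5251 × 10^5
Overall factor = 2.00 μg/mL / (1.33 × 10^-7 μg/mL) = 1.5038 × 10^7
x = 1.5038 × 10^7 / 3.5251 × 10^5 = 42.7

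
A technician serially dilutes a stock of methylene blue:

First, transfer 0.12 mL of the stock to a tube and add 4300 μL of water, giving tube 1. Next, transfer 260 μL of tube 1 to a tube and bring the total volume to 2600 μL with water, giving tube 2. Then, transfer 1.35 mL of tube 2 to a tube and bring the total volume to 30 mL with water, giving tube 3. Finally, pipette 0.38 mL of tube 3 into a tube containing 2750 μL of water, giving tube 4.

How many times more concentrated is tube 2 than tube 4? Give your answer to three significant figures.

183

Step 1: 0.12 mL + 4300 μL = 4.42 mL total → factor 4.42/0.12 = 36.833
Step 2: 260 μL brought to 2600 μL → factor 2600/260 = 10
Step 3: 1.35 mL brought to 30 mL → factor 30/1.35 = 22.222
Step 4: 0.38 mL + 2750 μL = 3.13 mL total → factor 3.13/0.38 = 8.2368
Dilution factor to tube 2 = 368.33; to tube 4 = 67420
[tube 2]/[tube 4] = (factor to tube 4)/(factor to tube 2) = 67420/368.33 = 183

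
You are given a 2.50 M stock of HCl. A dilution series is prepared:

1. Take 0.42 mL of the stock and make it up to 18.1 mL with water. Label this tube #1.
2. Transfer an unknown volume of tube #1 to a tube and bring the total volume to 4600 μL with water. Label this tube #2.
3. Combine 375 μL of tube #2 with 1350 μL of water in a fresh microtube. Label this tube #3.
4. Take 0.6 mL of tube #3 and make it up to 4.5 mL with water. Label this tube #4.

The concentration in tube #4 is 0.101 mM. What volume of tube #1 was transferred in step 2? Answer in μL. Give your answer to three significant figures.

Step 1: 0.42 mL brought to 18.1 mL → factor 18.1/0.42 = 43.095
Step 2: v brought to 4600 μL → factor = 4600 μL/v
Step 3: 375 μL + 1350 μL = 1725 μL total → factor 1725/375 = 4.6
Step 4: 0.6 mL brought to 4.5 mL → factor 4.5/0.6 = 7.5
Product of known-step factors = 1486.8
Overall factor = 2.50 M / (0.101 mM) = 24752
Step-2 factor = 24752 / 1486.8 = 16.648
v = 4600 μL / 16.648 = 276 μL

276 μL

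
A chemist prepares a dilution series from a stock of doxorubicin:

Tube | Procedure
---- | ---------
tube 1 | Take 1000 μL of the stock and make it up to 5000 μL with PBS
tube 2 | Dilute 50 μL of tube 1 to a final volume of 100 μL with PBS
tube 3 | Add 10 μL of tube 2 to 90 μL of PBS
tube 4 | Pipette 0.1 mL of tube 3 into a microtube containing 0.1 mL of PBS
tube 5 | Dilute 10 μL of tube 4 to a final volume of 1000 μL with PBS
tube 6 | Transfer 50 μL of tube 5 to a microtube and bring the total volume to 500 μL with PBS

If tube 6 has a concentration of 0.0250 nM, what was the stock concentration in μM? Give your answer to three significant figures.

5.00 μM

Step 1: 1000 μL brought to 5000 μL → factor 5000/1000 = 5
Step 2: 50 μL brought to 100 μL → factor 100/50 = 2
Step 3: 10 μL + 90 μL = 100 μL total → factor 100/10 = 10
Step 4: 0.1 mL + 0.1 mL = 0.2 mL total → factor 0.2/0.1 = 2
Step 5: 10 μL brought to 1000 μL → factor 1000/10 = 100
Step 6: 50 μL brought to 500 μL → factor 500/50 = 10
Overall dilution factor = 5 × 2 × 10 × 2 × 100 × 10 = 2 × 10^5
Stock = 0.0250 nM × 2 × 10^5 = 5000 nM = 5.00 μM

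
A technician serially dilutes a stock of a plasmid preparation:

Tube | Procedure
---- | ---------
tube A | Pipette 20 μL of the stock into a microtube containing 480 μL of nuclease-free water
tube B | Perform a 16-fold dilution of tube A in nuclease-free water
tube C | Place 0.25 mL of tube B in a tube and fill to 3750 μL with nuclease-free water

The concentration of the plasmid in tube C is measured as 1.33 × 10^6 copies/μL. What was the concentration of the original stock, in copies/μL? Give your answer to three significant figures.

Step 1: 20 μL + 480 μL = 500 μL total → factor 500/20 = 25
Step 2: 16-fold → factor 16
Step 3: 0.25 mL brought to 3750 μL → factor 3.75/0.25 = 15
Overall dilution factor = 25 × 16 × 15 = 6000
Stock = 1.33 × 10^6 copies/μL × 6000 = 7.98 × 10^9 copies/μL

7.98 × 10^9 copies/μL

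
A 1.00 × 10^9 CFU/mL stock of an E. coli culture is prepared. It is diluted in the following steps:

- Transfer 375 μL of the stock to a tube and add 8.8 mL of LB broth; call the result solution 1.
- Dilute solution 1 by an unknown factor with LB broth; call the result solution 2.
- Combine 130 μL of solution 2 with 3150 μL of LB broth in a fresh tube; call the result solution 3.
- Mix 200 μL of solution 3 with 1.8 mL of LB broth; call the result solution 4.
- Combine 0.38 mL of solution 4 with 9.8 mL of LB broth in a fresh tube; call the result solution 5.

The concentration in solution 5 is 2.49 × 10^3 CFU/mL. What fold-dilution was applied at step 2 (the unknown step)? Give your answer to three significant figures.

Step 1: 375 μL + 8.8 mL = 9175 μL total → factor 9175/375 = 24.467
Step 2: unknown factor x
Step 3: 130 μL + 3150 μL = 3280 μL total → factor 3280/130 = 25.231
Step 4: 200 μL + 1.8 mL = 2000 μL total → factor 2000/200 = 10
Step 5: 0.38 mL + 9.8 mL = 10.18 mL total → factor 10.18/0.38 = 26.789
Product of known-step factors = 1.6537 × 10^5
Overall factor = 1.00 × 10^9 CFU/mL / (2.49 × 10^3 CFU/mL) = 4.0161 × 10^5
x = 4.0161 × 10^5 / 1.6537 × 10^5 = 2.43

2.43-fold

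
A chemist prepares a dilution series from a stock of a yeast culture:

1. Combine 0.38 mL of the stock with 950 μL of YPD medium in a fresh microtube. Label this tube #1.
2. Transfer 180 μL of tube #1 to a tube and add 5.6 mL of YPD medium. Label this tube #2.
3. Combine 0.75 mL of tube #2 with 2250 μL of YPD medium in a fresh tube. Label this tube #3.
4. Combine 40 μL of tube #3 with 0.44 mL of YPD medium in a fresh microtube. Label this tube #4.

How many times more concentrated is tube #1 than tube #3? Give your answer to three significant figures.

Step 1: 0.38 mL + 950 μL = 1.33 mL total → factor 1.33/0.38 = 3.5
Step 2: 180 μL + 5.6 mL = 5780 μL total → factor 5780/180 = 32.111
Step 3: 0.75 mL + 2250 μL = 3 mL total → factor 3/0.75 = 4
Dilution factor to tube #1 = 3.5; to tube #3 = 449.56
[tube #1]/[tube #3] = (factor to tube #3)/(factor to tube #1) = 449.56/3.5 = 128

128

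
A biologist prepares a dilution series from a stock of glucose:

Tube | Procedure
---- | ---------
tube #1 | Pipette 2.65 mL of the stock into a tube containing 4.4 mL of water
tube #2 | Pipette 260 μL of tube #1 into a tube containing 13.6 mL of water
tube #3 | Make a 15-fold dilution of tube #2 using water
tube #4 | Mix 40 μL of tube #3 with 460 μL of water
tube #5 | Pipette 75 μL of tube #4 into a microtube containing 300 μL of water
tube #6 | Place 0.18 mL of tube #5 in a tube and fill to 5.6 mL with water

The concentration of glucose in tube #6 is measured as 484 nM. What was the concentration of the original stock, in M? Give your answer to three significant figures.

Step 1: 2.65 mL + 4.4 mL = 7.05 mL total → factor 7.05/2.65 = 2.6604
Step 2: 260 μL + 13.6 mL = 13860 μL total → factor 13860/260 = 53.308
Step 3: 15-fold → factor 15
Step 4: 40 μL + 460 μL = 500 μL total → factor 500/40 = 12.5
Step 5: 75 μL + 300 μL = 375 μL total → factor 375/75 = 5
Step 6: 0.18 mL brought to 5.6 mL → factor 5.6/0.18 = 31.111
Overall dilution factor = 2.6604 × 53.308 × 15 × 12.5 × 5 × 31.111 = 4.1364 × 10^6
Stock = 484 nM × 4.1364 × 10^6 = 2.002 × 10^9 nM = 2.00 M

2.00 M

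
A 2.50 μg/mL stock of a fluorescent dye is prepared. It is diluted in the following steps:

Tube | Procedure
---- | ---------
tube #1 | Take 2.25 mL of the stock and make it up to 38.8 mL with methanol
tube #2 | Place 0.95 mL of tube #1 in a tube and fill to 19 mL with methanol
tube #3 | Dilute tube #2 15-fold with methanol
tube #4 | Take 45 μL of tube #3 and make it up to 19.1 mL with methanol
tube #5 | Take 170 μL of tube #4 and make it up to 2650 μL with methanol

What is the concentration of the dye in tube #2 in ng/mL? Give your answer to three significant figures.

Step 1: 2.25 mL brought to 38.8 mL → factor 38.8/2.25 = 17.244
Step 2: 0.95 mL brought to 19 mL → factor 19/0.95 = 20
Dilution factor through tube #2 = 17.244 × 20 = 344.89
[tube #2] = 2.50 μg/mL / 344.89 = 0.007249 μg/mL = 7.25 ng/mL

7.25 ng/mL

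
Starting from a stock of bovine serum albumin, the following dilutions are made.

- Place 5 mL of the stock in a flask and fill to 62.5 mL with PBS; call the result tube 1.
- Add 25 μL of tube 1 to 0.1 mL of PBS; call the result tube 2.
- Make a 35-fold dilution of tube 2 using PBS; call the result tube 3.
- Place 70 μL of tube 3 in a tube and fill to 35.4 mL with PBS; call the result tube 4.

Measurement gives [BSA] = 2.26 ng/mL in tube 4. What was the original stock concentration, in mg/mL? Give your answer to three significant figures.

Step 1: 5 mL brought to 62.5 mL → factor 62.5/5 = 12.5
Step 2: 25 μL + 0.1 mL = 125 μL total → factor 125/25 = 5
Step 3: 35-fold → factor 35
Step 4: 70 μL brought to 35.4 mL → factor 35400/70 = 505.71
Overall dilution factor = 12.5 × 5 × 35 × 505.71 = 1.1062 × 10^6
Stock = 2.26 ng/mL × 1.1062 × 10^6 = 2.500 × 10^6 ng/mL = 2.50 mg/mL

2.50 mg/mL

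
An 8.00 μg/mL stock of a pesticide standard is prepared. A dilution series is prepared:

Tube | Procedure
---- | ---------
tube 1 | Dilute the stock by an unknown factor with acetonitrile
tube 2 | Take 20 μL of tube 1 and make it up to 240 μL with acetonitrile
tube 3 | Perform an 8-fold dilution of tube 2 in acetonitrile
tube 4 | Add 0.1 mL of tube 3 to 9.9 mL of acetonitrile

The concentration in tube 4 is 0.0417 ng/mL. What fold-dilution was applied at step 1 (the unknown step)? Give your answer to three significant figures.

Step 1: unknown factor x
Step 2: 20 μL brought to 240 μL → factor 240/20 = 12
Step 3: 8-fold → factor 8
Step 4: 0.1 mL + 9.9 mL = 10 mL total → factor 10/0.1 = 100
Product of known-step factors = 9600
Overall factor = 8.00 μg/mL / (0.0417 ng/mL) = 1.9185 × 10^5
x = 1.9185 × 10^5 / 9600 = 20.0

20.0-fold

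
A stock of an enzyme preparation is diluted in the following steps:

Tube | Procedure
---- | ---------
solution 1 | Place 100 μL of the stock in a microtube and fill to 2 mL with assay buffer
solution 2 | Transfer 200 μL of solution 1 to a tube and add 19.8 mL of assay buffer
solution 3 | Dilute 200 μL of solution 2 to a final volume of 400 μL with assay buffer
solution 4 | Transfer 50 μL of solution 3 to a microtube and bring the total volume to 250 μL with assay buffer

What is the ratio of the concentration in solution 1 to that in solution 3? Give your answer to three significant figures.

Step 1: 100 μL brought to 2 mL → factor 2000/100 = 20
Step 2: 200 μL + 19.8 mL = 20000 μL total → factor 20000/200 = 100
Step 3: 200 μL brought to 400 μL → factor 400/200 = 2
Dilution factor to solution 1 = 20; to solution 3 = 4000
[solution 1]/[solution 3] = (factor to solution 3)/(factor to solution 1) = 4000/20 = 200

200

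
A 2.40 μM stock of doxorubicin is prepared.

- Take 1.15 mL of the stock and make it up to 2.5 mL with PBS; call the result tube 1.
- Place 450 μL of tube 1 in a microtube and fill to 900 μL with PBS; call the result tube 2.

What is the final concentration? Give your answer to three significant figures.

0.552 μM

Step 1: 1.15 mL brought to 2.5 mL → factor 2.5/1.15 = 2.1739
Step 2: 450 μL brought to 900 μL → factor 900/450 = 2
Overall dilution factor = 2.1739 × 2 = 4.3478
Final = 2.40 μM / 4.3478 = 0.552 μM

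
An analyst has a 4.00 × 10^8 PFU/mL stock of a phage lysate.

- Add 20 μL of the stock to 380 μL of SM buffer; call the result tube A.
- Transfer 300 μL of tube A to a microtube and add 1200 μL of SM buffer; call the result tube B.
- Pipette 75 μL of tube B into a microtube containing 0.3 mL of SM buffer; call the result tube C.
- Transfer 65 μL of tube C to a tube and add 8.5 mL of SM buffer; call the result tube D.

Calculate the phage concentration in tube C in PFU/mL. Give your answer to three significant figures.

Step 1: 20 μL + 380 μL = 400 μL total → factor 400/20 = 20
Step 2: 300 μL + 1200 μL = 1500 μL total → factor 1500/300 = 5
Step 3: 75 μL + 0.3 mL = 375 μL total → factor 375/75 = 5
Dilution factor through tube C = 20 × 5 × 5 = 500
[tube C] = 4.00 × 10^8 PFU/mL / 500 = 8.00 × 10^5 PFU/mL

8.00 × 10^5 PFU/mL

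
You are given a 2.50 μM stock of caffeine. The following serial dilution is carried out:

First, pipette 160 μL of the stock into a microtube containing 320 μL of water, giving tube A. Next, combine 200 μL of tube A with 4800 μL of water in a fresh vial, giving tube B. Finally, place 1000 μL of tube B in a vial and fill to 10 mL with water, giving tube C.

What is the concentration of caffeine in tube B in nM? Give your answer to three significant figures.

Step 1: 160 μL + 320 μL = 480 μL total → factor 480/160 = 3
Step 2: 200 μL + 4800 μL = 5000 μL total → factor 5000/200 = 25
Dilution factor through tube B = 3 × 25 = 75
[tube B] = 2.50 μM / 75 = 0.03333 μM = 33.3 nM

33.3 nM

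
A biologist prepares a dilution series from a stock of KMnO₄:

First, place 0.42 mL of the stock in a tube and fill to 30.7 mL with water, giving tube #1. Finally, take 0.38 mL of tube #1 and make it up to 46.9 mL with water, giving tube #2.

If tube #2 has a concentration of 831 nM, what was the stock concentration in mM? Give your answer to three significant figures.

Step 1: 0.42 mL brought to 30.7 mL → factor 30.7/0.42 = 73.095
Step 2: 0.38 mL brought to 46.9 mL → factor 46.9/0.38 = 123.42
Overall dilution factor = 73.095 × 123.42 = 9021.5
Stock = 831 nM × 9021.5 = 7.497 × 10^6 nM = 7.50 mM

7.50 mM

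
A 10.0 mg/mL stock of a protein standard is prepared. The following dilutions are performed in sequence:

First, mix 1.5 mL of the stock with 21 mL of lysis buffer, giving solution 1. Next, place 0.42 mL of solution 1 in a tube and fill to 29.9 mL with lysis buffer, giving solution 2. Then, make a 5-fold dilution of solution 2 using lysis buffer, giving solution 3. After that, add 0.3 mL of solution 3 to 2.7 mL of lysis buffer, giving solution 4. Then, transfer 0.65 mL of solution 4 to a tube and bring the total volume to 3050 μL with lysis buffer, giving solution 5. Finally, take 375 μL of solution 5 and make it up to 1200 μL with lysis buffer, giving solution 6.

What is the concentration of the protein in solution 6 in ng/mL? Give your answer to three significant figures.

12.5 ng/mL

Step 1: 1.5 mL + 21 mL = 22.5 mL total → factor 22.5/1.5 = 15
Step 2: 0.42 mL brought to 29.9 mL → factor 29.9/0.42 = 71.19
Step 3: 5-fold → factor 5
Step 4: 0.3 mL + 2.7 mL = 3 mL total → factor 3/0.3 = 10
Step 5: 0.65 mL brought to 3050 μL → factor 3.05/0.65 = 4.6923
Step 6: 375 μL brought to 1200 μL → factor 1200/375 = 3.2
Dilution factor through solution 6 = 15 × 71.19 × 5 × 10 × 4.6923 × 3.2 = 8.0171 × 10^5
[solution 6] = 10.0 mg/mL / 8.0171 × 10^5 = 1.247 × 10^-5 mg/mL = 12.5 ng/mL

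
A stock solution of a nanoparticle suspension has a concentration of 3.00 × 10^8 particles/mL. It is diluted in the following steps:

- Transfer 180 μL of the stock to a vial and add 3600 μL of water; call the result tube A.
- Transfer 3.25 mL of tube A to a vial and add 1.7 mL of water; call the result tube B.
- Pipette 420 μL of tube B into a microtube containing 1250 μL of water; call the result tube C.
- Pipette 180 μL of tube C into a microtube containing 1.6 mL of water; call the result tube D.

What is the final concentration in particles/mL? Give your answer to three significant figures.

2.39 × 10^5 particles/mL

Step 1: 180 μL + 3600 μL = 3780 μL total → factor 3780/180 = 21
Step 2: 3.25 mL + 1.7 mL = 4.95 mL total → factor 4.95/3.25 = 1.5231
Step 3: 420 μL + 1250 μL = 1670 μL total → factor 1670/420 = 3.9762
Step 4: 180 μL + 1.6 mL = 1780 μL total → factor 1780/180 = 9.8889
Overall dilution factor = 21 × 1.5231 × 3.9762 × 9.8889 = 1257.6
Final = 3.00 × 10^8 particles/mL / 1257.6 = 2.39 × 10^5 particles/mL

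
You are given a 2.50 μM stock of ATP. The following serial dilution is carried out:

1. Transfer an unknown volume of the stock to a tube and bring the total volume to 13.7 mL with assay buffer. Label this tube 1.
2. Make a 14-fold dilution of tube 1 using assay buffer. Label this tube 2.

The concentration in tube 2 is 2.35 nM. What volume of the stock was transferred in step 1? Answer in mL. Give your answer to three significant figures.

Step 1: v brought to 13.7 mL → factor = 13.7 mL/v
Step 2: 14-fold → factor 14
Product of known-step factors = 14
Overall factor = 2.50 μM / (2.35 nM) = 1063.8
Step-1 factor = 1063.8 / 14 = 75.988
v = 13.7 mL / 75.988 = 0.180 mL

0.180 mL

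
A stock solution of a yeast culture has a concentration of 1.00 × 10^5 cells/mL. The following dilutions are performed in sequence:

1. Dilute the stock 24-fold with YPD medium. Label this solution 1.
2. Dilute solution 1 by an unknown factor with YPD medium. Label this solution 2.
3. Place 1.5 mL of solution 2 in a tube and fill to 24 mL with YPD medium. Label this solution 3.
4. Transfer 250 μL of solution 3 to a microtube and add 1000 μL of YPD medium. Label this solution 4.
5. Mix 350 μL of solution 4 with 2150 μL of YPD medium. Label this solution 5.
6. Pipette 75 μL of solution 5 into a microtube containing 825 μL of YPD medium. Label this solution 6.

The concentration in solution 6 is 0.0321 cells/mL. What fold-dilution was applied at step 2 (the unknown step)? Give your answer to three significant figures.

18.9-fold

Step 1: 24-fold → factor 24
Step 2: unknown factor x
Step 3: 1.5 mL brought to 24 mL → factor 24/1.5 = 16
Step 4: 250 μL + 1000 μL = 1250 μL total → factor 1250/250 = 5
Step 5: 350 μL + 2150 μL = 2500 μL total → factor 2500/350 = 7.1429
Step 6: 75 μL + 825 μL = 900 μL total → factor 900/75 = 12
Product of known-step factors = 1.6457 × 10^5
Overall factor = 1.00 × 10^5 cells/mL / (0.0321 cells/mL) = 3.1153 × 10^6
x = 3.1153 × 10^6 / 1.6457 × 10^5 = 18.9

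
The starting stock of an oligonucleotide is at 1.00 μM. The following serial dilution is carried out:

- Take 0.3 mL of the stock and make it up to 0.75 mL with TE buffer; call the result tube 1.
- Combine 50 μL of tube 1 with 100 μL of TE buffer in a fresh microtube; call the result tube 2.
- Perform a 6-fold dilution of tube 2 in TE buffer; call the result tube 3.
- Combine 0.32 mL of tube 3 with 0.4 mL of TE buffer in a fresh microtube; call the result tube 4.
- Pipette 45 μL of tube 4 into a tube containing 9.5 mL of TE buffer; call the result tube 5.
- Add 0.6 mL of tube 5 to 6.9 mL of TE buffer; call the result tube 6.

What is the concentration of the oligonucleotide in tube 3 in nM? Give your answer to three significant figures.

Step 1: 0.3 mL brought to 0.75 mL → factor 0.75/0.3 = 2.5
Step 2: 50 μL + 100 μL = 150 μL total → factor 150/50 = 3
Step 3: 6-fold → factor 6
Dilution factor through tube 3 = 2.5 × 3 × 6 = 45
[tube 3] = 1.00 μM / 45 = 0.02222 μM = 22.2 nM

22.2 nM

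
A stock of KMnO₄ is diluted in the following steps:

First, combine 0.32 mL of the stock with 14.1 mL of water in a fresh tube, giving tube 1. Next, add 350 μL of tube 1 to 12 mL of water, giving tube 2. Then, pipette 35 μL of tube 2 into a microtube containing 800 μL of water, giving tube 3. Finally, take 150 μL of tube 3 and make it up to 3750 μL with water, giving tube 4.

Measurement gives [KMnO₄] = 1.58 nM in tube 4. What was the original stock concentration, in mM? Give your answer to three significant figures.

Step 1: 0.32 mL + 14.1 mL = 14.42 mL total → factor 14.42/0.32 = 45.062
Step 2: 350 μL + 12 mL = 12350 μL total → factor 12350/350 = 35.286
Step 3: 35 μL + 800 μL = 835 μL total → factor 835/35 = 23.857
Step 4: 150 μL brought to 3750 μL → factor 3750/150 = 25
Overall dilution factor = 45.062 × 35.286 × 23.857 × 25 = 9.4836 × 10^5
Stock = 1.58 nM × 9.4836 × 10^5 = 1.498 × 10^6 nM = 1.50 mM

1.50 mM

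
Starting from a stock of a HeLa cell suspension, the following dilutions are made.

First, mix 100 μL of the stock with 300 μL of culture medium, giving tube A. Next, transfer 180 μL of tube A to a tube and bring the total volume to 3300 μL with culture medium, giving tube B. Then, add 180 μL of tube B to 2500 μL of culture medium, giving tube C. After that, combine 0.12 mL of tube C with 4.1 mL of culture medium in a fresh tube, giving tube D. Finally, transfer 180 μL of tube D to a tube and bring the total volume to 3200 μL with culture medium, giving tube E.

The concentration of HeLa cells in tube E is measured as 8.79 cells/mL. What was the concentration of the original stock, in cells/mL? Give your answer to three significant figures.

Step 1: 100 μL + 300 μL = 400 μL total → factor 400/100 = 4
Step 2: 180 μL brought to 3300 μL → factor 3300/180 = 18.333
Step 3: 180 μL + 2500 μL = 2680 μL total → factor 2680/180 = 14.889
Step 4: 0.12 mL + 4.1 mL = 4.22 mL total → factor 4.22/0.12 = 35.167
Step 5: 180 μL brought to 3200 μL → factor 3200/180 = 17.778
Overall dilution factor = 4 × 18.333 × 14.889 × 35.167 × 17.778 = 6.8261 × 10^5
Stock = 8.79 cells/mL × 6.8261 × 10^5 = 6.00 × 10^6 cells/mL

6.00 × 10^6 cells/mL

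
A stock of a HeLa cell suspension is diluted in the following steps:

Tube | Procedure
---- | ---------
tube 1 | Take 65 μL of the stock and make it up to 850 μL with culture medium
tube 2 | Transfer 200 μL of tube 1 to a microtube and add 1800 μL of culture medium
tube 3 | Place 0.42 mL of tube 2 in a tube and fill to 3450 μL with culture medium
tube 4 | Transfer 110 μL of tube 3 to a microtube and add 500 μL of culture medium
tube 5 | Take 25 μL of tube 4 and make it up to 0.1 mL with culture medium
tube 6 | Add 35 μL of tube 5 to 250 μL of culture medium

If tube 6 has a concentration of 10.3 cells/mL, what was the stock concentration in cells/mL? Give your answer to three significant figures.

2.00 × 10^6 cells/mL

Step 1: 65 μL brought to 850 μL → factor 850/65 = 13.077
Step 2: 200 μL + 1800 μL = 2000 μL total → factor 2000/200 = 10
Step 3: 0.42 mL brought to 3450 μL → factor 3.45/0.42 = 8.2143
Step 4: 110 μL + 500 μL = 610 μL total → factor 610/110 = 5.5455
Step 5: 25 μL brought to 0.1 mL → factor 100/25 = 4
Step 6: 35 μL + 250 μL = 285 μL total → factor 285/35 = 8.1429
Overall dilution factor = 13.077 × 10 × 8.2143 × 5.5455 × 4 × 8.1429 = 1.9402 × 10^5
Stock = 10.3 cells/mL × 1.9402 × 10^5 = 2.00 × 10^6 cells/mL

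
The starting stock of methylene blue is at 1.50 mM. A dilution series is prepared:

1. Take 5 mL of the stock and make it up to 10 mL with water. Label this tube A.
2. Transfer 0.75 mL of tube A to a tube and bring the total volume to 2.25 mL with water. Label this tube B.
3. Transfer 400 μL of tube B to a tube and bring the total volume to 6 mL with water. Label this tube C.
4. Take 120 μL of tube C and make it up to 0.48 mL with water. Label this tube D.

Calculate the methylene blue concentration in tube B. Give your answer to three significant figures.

Step 1: 5 mL brought to 10 mL → factor 10/5 = 2
Step 2: 0.75 mL brought to 2.25 mL → factor 2.25/0.75 = 3
Dilution factor through tube B = 2 × 3 = 6
[tube B] = 1.50 mM / 6 = 0.250 mM

0.250 mM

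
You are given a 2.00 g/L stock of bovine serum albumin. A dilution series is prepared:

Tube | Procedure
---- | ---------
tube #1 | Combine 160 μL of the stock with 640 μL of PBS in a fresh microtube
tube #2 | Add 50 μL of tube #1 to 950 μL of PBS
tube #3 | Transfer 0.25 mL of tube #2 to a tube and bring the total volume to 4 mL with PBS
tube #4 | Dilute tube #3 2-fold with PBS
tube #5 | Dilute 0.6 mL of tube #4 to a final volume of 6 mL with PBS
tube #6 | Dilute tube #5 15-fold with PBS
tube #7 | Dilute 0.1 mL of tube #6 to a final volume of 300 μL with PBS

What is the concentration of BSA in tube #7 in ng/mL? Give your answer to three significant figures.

1.39 ng/mL

Step 1: 160 μL + 640 μL = 800 μL total → factor 800/160 = 5
Step 2: 50 μL + 950 μL = 1000 μL total → factor 1000/50 = 20
Step 3: 0.25 mL brought to 4 mL → factor 4/0.25 = 16
Step 4: 2-fold → factor 2
Step 5: 0.6 mL brought to 6 mL → factor 6/0.6 = 10
Step 6: 15-fold → factor 15
Step 7: 0.1 mL brought to 300 μL → factor 0.3/0.1 = 3
Overall dilution factor = 5 × 20 × 16 × 2 × 10 × 15 × 3 = 1.44 × 10^6
Final = 2.00 g/L / 1.44 × 10^6 = 1.389 × 10^-6 g/L = 1.39 ng/mL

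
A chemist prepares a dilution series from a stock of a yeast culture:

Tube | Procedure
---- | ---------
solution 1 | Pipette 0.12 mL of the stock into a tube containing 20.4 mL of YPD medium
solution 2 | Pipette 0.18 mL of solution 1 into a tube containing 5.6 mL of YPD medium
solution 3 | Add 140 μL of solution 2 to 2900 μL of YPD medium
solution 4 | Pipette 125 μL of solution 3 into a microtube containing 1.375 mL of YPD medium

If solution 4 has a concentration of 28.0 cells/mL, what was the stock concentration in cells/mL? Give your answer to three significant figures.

4.01 × 10^7 cells/mL

Step 1: 0.12 mL + 20.4 mL = 20.52 mL total → factor 20.52/0.12 = 171
Step 2: 0.18 mL + 5.6 mL = 5.78 mL total → factor 5.78/0.18 = 32.111
Step 3: 140 μL + 2900 μL = 3040 μL total → factor 3040/140 = 21.714
Step 4: 125 μL + 1.375 mL = 1500 μL total → factor 1500/125 = 12
Overall dilution factor = 171 × 32.111 × 21.714 × 12 = 1.4308 × 10^6
Stock = 28.0 cells/mL × 1.4308 × 10^6 = 4.01 × 10^7 cells/mL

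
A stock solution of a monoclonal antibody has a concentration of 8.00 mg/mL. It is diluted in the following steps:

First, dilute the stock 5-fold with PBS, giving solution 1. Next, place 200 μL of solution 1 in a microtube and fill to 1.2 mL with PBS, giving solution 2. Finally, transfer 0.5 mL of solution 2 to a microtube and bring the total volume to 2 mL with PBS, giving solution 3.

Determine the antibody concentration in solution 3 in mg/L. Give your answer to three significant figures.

66.7 mg/L

Step 1: 5-fold → factor 5
Step 2: 200 μL brought to 1.2 mL → factor 1200/200 = 6
Step 3: 0.5 mL brought to 2 mL → factor 2/0.5 = 4
Overall dilution factor = 5 × 6 × 4 = 120
Final = 8.00 mg/mL / 120 = 0.06667 mg/mL = 66.7 mg/L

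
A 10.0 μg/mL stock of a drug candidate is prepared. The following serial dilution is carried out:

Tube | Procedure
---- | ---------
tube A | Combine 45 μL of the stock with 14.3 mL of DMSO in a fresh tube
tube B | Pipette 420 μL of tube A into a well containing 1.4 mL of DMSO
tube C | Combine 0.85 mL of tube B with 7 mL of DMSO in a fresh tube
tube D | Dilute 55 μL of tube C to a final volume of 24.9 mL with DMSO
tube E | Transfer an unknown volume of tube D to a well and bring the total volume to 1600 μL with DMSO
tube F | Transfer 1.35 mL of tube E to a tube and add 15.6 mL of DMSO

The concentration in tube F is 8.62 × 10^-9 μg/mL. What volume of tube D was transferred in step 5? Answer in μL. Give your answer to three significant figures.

100 μL

Step 1: 45 μL + 14.3 mL = 14345 μL total → factor 14345/45 = 318.78
Step 2: 420 μL + 1.4 mL = 1820 μL total → factor 1820/420 = 4.3333
Step 3: 0.85 mL + 7 mL = 7.85 mL total → factor 7.85/0.85 = 9.2353
Step 4: 55 μL brought to 24.9 mL → factor 24900/55 = 452.73
Step 5: v brought to 1600 μL → factor = 1600 μL/v
Step 6: 1.35 mL + 15.6 mL = 16.95 mL total → factor 16.95/1.35 = 12.556
Product of known-step factors = 7.2516 × 10^7
Overall factor = 10.0 μg/mL / (8.62 × 10^-9 μg/mL) = 1.1601 × 10^9
Step-5 factor = 1.1601 × 10^9 / 7.2516 × 10^7 = 15.998
v = 1600 μL / 15.998 = 100 μL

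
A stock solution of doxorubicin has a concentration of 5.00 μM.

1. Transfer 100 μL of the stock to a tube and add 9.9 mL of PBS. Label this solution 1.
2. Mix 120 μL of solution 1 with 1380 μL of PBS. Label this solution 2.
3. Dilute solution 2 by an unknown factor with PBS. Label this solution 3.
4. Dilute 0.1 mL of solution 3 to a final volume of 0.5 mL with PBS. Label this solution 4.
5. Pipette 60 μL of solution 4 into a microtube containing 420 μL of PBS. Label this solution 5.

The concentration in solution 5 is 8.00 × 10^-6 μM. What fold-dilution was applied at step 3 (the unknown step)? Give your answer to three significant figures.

12.5-fold

Step 1: 100 μL + 9.9 mL = 10000 μL total → factor 10000/100 = 100
Step 2: 120 μL + 1380 μL = 1500 μL total → factor 1500/120 = 12.5
Step 3: unknown factor x
Step 4: 0.1 mL brought to 0.5 mL → factor 0.5/0.1 = 5
Step 5: 60 μL + 420 μL = 480 μL total → factor 480/60 = 8
Product of known-step factors = 50000
Overall factor = 5.00 μM / (8.00 × 10^-6 μM) = 6.25 × 10^5
x = 6.25 × 10^5 / 50000 = 12.5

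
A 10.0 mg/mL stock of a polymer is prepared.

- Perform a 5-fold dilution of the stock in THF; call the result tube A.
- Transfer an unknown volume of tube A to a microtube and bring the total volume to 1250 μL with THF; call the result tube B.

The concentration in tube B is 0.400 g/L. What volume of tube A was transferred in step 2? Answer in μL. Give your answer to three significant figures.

Step 1: 5-fold → factor 5
Step 2: v brought to 1250 μL → factor = 1250 μL/v
Product of known-step factors = 5
Overall factor = 10.0 mg/mL / (0.400 g/L) = 25
Step-2 factor = 25 / 5 = 5
v = 1250 μL / 5 = 250 μL

250 μL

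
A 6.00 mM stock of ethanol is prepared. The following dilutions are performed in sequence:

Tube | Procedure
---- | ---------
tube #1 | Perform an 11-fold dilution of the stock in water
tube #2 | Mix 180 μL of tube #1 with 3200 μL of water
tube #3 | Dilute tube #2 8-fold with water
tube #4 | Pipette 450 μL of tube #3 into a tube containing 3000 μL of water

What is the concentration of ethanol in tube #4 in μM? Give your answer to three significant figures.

0.474 μM

Step 1: 11-fold → factor 11
Step 2: 180 μL + 3200 μL = 3380 μL total → factor 3380/180 = 18.778
Step 3: 8-fold → factor 8
Step 4: 450 μL + 3000 μL = 3450 μL total → factor 3450/450 = 7.6667
Dilution factor through tube #4 = 11 × 18.778 × 8 × 7.6667 = 12669
[tube #4] = 6.00 mM / 12669 = 0.0004736 mM = 0.474 μM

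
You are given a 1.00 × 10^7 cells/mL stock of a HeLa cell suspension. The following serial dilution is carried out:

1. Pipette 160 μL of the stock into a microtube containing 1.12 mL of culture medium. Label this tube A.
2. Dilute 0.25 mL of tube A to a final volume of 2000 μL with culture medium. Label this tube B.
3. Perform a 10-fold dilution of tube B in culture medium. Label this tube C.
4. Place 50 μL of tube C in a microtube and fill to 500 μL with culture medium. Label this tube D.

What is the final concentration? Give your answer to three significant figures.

1.56 × 10^3 cells/mL

Step 1: 160 μL + 1.12 mL = 1280 μL total → factor 1280/160 = 8
Step 2: 0.25 mL brought to 2000 μL → factor 2/0.25 = 8
Step 3: 10-fold → factor 10
Step 4: 50 μL brought to 500 μL → factor 500/50 = 10
Overall dilution factor = 8 × 8 × 10 × 10 = 6400
Final = 1.00 × 10^7 cells/mL / 6400 = 1.56 × 10^3 cells/mL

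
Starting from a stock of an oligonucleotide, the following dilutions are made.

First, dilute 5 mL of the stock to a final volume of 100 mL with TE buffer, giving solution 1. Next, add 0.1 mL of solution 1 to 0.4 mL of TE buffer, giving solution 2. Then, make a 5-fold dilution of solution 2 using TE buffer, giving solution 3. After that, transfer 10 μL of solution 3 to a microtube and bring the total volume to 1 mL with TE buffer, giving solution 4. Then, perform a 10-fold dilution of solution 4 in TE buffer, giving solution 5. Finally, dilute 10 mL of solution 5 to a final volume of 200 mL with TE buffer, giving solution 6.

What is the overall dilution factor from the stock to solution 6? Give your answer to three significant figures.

1.00 × 10^7

Step 1: 5 mL brought to 100 mL → factor 100/5 = 20
Step 2: 0.1 mL + 0.4 mL = 0.5 mL total → factor 0.5/0.1 = 5
Step 3: 5-fold → factor 5
Step 4: 10 μL brought to 1 mL → factor 1000/10 = 100
Step 5: 10-fold → factor 10
Step 6: 10 mL brought to 200 mL → factor 200/10 = 20
Overall dilution factor = 20 × 5 × 5 × 100 × 10 × 20 = 1 × 10^7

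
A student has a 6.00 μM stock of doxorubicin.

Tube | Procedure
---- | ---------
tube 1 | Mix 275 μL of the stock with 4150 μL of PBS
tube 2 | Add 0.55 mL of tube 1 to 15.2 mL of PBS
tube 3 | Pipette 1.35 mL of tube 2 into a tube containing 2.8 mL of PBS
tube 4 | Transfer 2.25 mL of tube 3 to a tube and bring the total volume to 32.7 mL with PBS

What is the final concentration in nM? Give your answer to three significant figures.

0.291 nM

Step 1: 275 μL + 4150 μL = 4425 μL total → factor 4425/275 = 16.091
Step 2: 0.55 mL + 15.2 mL = 15.75 mL total → factor 15.75/0.55 = 28.636
Step 3: 1.35 mL + 2.8 mL = 4.15 mL total → factor 4.15/1.35 = 3.0741
Step 4: 2.25 mL brought to 32.7 mL → factor 32.7/2.25 = 14.533
Overall dilution factor = 16.091 × 28.636 × 3.0741 × 14.533 = 20586
Final = 6.00 μM / 20586 = 0.0002915 μM = 0.291 nM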